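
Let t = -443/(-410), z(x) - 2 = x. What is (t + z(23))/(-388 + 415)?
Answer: 10693/11070 ≈ 0.96594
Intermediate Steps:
z(x) = 2 + x
t = 443/410 (t = -443*(-1/410) = 443/410 ≈ 1.0805)
(t + z(23))/(-388 + 415) = (443/410 + (2 + 23))/(-388 + 415) = (443/410 + 25)/27 = (10693/410)*(1/27) = 10693/11070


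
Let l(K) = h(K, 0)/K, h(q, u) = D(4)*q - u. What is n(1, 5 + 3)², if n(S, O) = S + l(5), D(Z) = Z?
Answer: 25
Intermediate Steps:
h(q, u) = -u + 4*q (h(q, u) = 4*q - u = -u + 4*q)
l(K) = 4 (l(K) = (-1*0 + 4*K)/K = (0 + 4*K)/K = (4*K)/K = 4)
n(S, O) = 4 + S (n(S, O) = S + 4 = 4 + S)
n(1, 5 + 3)² = (4 + 1)² = 5² = 25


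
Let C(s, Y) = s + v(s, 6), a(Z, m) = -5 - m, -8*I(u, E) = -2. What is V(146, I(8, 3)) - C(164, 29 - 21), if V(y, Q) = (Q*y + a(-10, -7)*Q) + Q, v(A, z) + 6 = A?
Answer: -1139/4 ≈ -284.75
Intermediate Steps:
v(A, z) = -6 + A
I(u, E) = 1/4 (I(u, E) = -1/8*(-2) = 1/4)
C(s, Y) = -6 + 2*s (C(s, Y) = s + (-6 + s) = -6 + 2*s)
V(y, Q) = 3*Q + Q*y (V(y, Q) = (Q*y + (-5 - 1*(-7))*Q) + Q = (Q*y + (-5 + 7)*Q) + Q = (Q*y + 2*Q) + Q = (2*Q + Q*y) + Q = 3*Q + Q*y)
V(146, I(8, 3)) - C(164, 29 - 21) = (3 + 146)/4 - (-6 + 2*164) = (1/4)*149 - (-6 + 328) = 149/4 - 1*322 = 149/4 - 322 = -1139/4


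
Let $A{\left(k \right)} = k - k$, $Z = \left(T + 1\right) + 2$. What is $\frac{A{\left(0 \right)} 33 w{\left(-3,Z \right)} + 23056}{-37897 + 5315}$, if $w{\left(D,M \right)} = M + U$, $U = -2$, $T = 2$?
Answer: $- \frac{1048}{1481} \approx -0.70763$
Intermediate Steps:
$Z = 5$ ($Z = \left(2 + 1\right) + 2 = 3 + 2 = 5$)
$w{\left(D,M \right)} = -2 + M$ ($w{\left(D,M \right)} = M - 2 = -2 + M$)
$A{\left(k \right)} = 0$
$\frac{A{\left(0 \right)} 33 w{\left(-3,Z \right)} + 23056}{-37897 + 5315} = \frac{0 \cdot 33 \left(-2 + 5\right) + 23056}{-37897 + 5315} = \frac{0 \cdot 3 + 23056}{-32582} = \left(0 + 23056\right) \left(- \frac{1}{32582}\right) = 23056 \left(- \frac{1}{32582}\right) = - \frac{1048}{1481}$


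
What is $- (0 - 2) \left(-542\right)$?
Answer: $-1084$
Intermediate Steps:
$- (0 - 2) \left(-542\right) = \left(-1\right) \left(-2\right) \left(-542\right) = 2 \left(-542\right) = -1084$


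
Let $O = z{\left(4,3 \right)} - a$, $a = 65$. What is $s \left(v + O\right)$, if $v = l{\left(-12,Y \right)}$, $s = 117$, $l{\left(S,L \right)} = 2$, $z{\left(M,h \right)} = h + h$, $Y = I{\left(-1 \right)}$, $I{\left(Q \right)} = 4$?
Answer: $-6669$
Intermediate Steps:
$Y = 4$
$z{\left(M,h \right)} = 2 h$
$v = 2$
$O = -59$ ($O = 2 \cdot 3 - 65 = 6 - 65 = -59$)
$s \left(v + O\right) = 117 \left(2 - 59\right) = 117 \left(-57\right) = -6669$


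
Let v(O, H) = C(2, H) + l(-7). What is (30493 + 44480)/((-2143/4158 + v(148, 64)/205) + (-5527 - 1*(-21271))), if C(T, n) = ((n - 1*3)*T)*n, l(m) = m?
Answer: 63906235470/13452025403 ≈ 4.7507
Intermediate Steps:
C(T, n) = T*n*(-3 + n) (C(T, n) = ((n - 3)*T)*n = ((-3 + n)*T)*n = (T*(-3 + n))*n = T*n*(-3 + n))
v(O, H) = -7 + 2*H*(-3 + H) (v(O, H) = 2*H*(-3 + H) - 7 = -7 + 2*H*(-3 + H))
(30493 + 44480)/((-2143/4158 + v(148, 64)/205) + (-5527 - 1*(-21271))) = (30493 + 44480)/((-2143/4158 + (-7 + 2*64*(-3 + 64))/205) + (-5527 - 1*(-21271))) = 74973/((-2143*1/4158 + (-7 + 2*64*61)*(1/205)) + (-5527 + 21271)) = 74973/((-2143/4158 + (-7 + 7808)*(1/205)) + 15744) = 74973/((-2143/4158 + 7801*(1/205)) + 15744) = 74973/((-2143/4158 + 7801/205) + 15744) = 74973/(31997243/852390 + 15744) = 74973/(13452025403/852390) = 74973*(852390/13452025403) = 63906235470/13452025403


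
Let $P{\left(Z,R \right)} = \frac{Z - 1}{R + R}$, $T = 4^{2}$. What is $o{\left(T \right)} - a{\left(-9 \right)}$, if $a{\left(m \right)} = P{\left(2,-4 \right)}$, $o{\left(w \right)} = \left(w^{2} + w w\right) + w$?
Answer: $\frac{4225}{8} \approx 528.13$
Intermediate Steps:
$T = 16$
$P{\left(Z,R \right)} = \frac{-1 + Z}{2 R}$
$o{\left(w \right)} = w + 2 w^{2}$ ($o{\left(w \right)} = \left(w^{2} + w^{2}\right) + w = 2 w^{2} + w = w + 2 w^{2}$)
$a{\left(m \right)} = - \frac{1}{8}$ ($a{\left(m \right)} = \frac{-1 + 2}{2 \left(-4\right)} = \frac{1}{2} \left(- \frac{1}{4}\right) 1 = - \frac{1}{8}$)
$o{\left(T \right)} - a{\left(-9 \right)} = 16 \left(1 + 2 \cdot 16\right) - - \frac{1}{8} = 16 \left(1 + 32\right) + \frac{1}{8} = 16 \cdot 33 + \frac{1}{8} = 528 + \frac{1}{8} = \frac{4225}{8}$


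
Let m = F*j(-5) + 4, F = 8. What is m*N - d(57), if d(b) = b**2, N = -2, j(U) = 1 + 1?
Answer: -3289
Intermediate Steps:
j(U) = 2
m = 20 (m = 8*2 + 4 = 16 + 4 = 20)
m*N - d(57) = 20*(-2) - 1*57**2 = -40 - 1*3249 = -40 - 3249 = -3289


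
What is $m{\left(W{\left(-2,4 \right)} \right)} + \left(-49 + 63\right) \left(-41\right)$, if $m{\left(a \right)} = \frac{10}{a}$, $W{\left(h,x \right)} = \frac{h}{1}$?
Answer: $-579$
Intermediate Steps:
$W{\left(h,x \right)} = h$ ($W{\left(h,x \right)} = h 1 = h$)
$m{\left(W{\left(-2,4 \right)} \right)} + \left(-49 + 63\right) \left(-41\right) = \frac{10}{-2} + \left(-49 + 63\right) \left(-41\right) = 10 \left(- \frac{1}{2}\right) + 14 \left(-41\right) = -5 - 574 = -579$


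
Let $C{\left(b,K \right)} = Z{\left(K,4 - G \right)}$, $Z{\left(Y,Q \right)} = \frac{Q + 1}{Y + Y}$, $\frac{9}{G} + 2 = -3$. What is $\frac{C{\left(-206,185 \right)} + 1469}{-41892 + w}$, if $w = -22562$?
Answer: $- \frac{679421}{29809975} \approx -0.022792$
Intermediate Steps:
$G = - \frac{9}{5}$ ($G = \frac{9}{-2 - 3} = \frac{9}{-5} = 9 \left(- \frac{1}{5}\right) = - \frac{9}{5} \approx -1.8$)
$Z{\left(Y,Q \right)} = \frac{1 + Q}{2 Y}$
$C{\left(b,K \right)} = \frac{17}{5 K}$ ($C{\left(b,K \right)} = \frac{1 + \left(4 - - \frac{9}{5}\right)}{2 K} = \frac{1 + \left(4 + \frac{9}{5}\right)}{2 K} = \frac{1 + \frac{29}{5}}{2 K} = \frac{1}{2} \frac{1}{K} \frac{34}{5} = \frac{17}{5 K}$)
$\frac{C{\left(-206,185 \right)} + 1469}{-41892 + w} = \frac{\frac{17}{5 \cdot 185} + 1469}{-41892 - 22562} = \frac{\frac{17}{5} \cdot \frac{1}{185} + 1469}{-64454} = \left(\frac{17}{925} + 1469\right) \left(- \frac{1}{64454}\right) = \frac{1358842}{925} \left(- \frac{1}{64454}\right) = - \frac{679421}{29809975}$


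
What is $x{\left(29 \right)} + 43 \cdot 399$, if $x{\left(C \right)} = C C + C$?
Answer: $18027$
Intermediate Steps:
$x{\left(C \right)} = C + C^{2}$ ($x{\left(C \right)} = C^{2} + C = C + C^{2}$)
$x{\left(29 \right)} + 43 \cdot 399 = 29 \left(1 + 29\right) + 43 \cdot 399 = 29 \cdot 30 + 17157 = 870 + 17157 = 18027$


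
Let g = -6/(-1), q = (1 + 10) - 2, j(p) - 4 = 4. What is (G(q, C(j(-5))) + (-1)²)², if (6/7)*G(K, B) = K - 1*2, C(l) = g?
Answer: 3025/36 ≈ 84.028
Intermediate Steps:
j(p) = 8 (j(p) = 4 + 4 = 8)
q = 9 (q = 11 - 2 = 9)
g = 6 (g = -6*(-1) = 6)
C(l) = 6
G(K, B) = -7/3 + 7*K/6 (G(K, B) = 7*(K - 1*2)/6 = 7*(K - 2)/6 = 7*(-2 + K)/6 = -7/3 + 7*K/6)
(G(q, C(j(-5))) + (-1)²)² = ((-7/3 + (7/6)*9) + (-1)²)² = ((-7/3 + 21/2) + 1)² = (49/6 + 1)² = (55/6)² = 3025/36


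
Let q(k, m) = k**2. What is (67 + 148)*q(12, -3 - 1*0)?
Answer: 30960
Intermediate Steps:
(67 + 148)*q(12, -3 - 1*0) = (67 + 148)*12**2 = 215*144 = 30960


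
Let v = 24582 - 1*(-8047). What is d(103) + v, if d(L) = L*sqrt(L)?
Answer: 32629 + 103*sqrt(103) ≈ 33674.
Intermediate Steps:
d(L) = L**(3/2)
v = 32629 (v = 24582 + 8047 = 32629)
d(103) + v = 103**(3/2) + 32629 = 103*sqrt(103) + 32629 = 32629 + 103*sqrt(103)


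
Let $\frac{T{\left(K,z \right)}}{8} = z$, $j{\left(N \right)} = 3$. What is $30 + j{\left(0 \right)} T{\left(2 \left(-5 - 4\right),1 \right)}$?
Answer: $54$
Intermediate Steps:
$T{\left(K,z \right)} = 8 z$
$30 + j{\left(0 \right)} T{\left(2 \left(-5 - 4\right),1 \right)} = 30 + 3 \cdot 8 \cdot 1 = 30 + 3 \cdot 8 = 30 + 24 = 54$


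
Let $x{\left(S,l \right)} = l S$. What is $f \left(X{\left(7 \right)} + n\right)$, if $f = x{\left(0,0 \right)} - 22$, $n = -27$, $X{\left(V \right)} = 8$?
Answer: $418$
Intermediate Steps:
$x{\left(S,l \right)} = S l$
$f = -22$ ($f = 0 \cdot 0 - 22 = 0 - 22 = -22$)
$f \left(X{\left(7 \right)} + n\right) = - 22 \left(8 - 27\right) = \left(-22\right) \left(-19\right) = 418$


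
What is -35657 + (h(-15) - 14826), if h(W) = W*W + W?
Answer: -50273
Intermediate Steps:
h(W) = W + W**2 (h(W) = W**2 + W = W + W**2)
-35657 + (h(-15) - 14826) = -35657 + (-15*(1 - 15) - 14826) = -35657 + (-15*(-14) - 14826) = -35657 + (210 - 14826) = -35657 - 14616 = -50273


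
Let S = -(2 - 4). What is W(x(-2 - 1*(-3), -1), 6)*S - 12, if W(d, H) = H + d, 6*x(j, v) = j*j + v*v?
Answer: ⅔ ≈ 0.66667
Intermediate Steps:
x(j, v) = j²/6 + v²/6 (x(j, v) = (j*j + v*v)/6 = (j² + v²)/6 = j²/6 + v²/6)
S = 2 (S = -1*(-2) = 2)
W(x(-2 - 1*(-3), -1), 6)*S - 12 = (6 + ((-2 - 1*(-3))²/6 + (⅙)*(-1)²))*2 - 12 = (6 + ((-2 + 3)²/6 + (⅙)*1))*2 - 12 = (6 + ((⅙)*1² + ⅙))*2 - 12 = (6 + ((⅙)*1 + ⅙))*2 - 12 = (6 + (⅙ + ⅙))*2 - 12 = (6 + ⅓)*2 - 12 = (19/3)*2 - 12 = 38/3 - 12 = ⅔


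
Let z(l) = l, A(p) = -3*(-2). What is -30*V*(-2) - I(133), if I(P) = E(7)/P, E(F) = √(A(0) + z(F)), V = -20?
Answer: -1200 - √13/133 ≈ -1200.0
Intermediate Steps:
A(p) = 6
E(F) = √(6 + F)
I(P) = √13/P (I(P) = √(6 + 7)/P = √13/P)
-30*V*(-2) - I(133) = -30*(-20)*(-2) - √13/133 = 600*(-2) - √13/133 = -1200 - √13/133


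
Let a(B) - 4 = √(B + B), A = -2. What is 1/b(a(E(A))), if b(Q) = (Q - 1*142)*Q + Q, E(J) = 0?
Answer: -1/548 ≈ -0.0018248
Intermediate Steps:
a(B) = 4 + √2*√B (a(B) = 4 + √(B + B) = 4 + √(2*B) = 4 + √2*√B)
b(Q) = Q + Q*(-142 + Q) (b(Q) = (Q - 142)*Q + Q = (-142 + Q)*Q + Q = Q*(-142 + Q) + Q = Q + Q*(-142 + Q))
1/b(a(E(A))) = 1/((4 + √2*√0)*(-141 + (4 + √2*√0))) = 1/((4 + √2*0)*(-141 + (4 + √2*0))) = 1/((4 + 0)*(-141 + (4 + 0))) = 1/(4*(-141 + 4)) = 1/(4*(-137)) = 1/(-548) = -1/548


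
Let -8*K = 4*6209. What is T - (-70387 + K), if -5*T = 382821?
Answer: -30727/10 ≈ -3072.7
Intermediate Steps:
T = -382821/5 (T = -1/5*382821 = -382821/5 ≈ -76564.)
K = -6209/2 ≈ -3104.5
T - (-70387 + K) = -382821/5 - (-70387 - 6209/2) = -382821/5 - 1*(-146983/2) = -382821/5 + 146983/2 = -30727/10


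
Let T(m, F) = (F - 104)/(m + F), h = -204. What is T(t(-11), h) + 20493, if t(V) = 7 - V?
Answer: 1906003/93 ≈ 20495.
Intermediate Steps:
T(m, F) = (-104 + F)/(F + m)
T(t(-11), h) + 20493 = (-104 - 204)/(-204 + (7 - 1*(-11))) + 20493 = -308/(-204 + (7 + 11)) + 20493 = -308/(-204 + 18) + 20493 = -308/(-186) + 20493 = -1/186*(-308) + 20493 = 154/93 + 20493 = 1906003/93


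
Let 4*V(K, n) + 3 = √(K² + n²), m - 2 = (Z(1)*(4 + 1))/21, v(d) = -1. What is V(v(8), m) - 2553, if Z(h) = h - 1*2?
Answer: -10215/4 + √1810/84 ≈ -2553.2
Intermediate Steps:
Z(h) = -2 + h (Z(h) = h - 2 = -2 + h)
m = 37/21 (m = 2 + ((-2 + 1)*(4 + 1))/21 = 2 - 1*5*(1/21) = 2 - 5*1/21 = 2 - 5/21 = 37/21 ≈ 1.7619)
V(K, n) = -¾ + √(K² + n²)/4
V(v(8), m) - 2553 = (-¾ + √((-1)² + (37/21)²)/4) - 2553 = (-¾ + √(1 + 1369/441)/4) - 2553 = (-¾ + √(1810/441)/4) - 2553 = (-¾ + (√1810/21)/4) - 2553 = (-¾ + √1810/84) - 2553 = -10215/4 + √1810/84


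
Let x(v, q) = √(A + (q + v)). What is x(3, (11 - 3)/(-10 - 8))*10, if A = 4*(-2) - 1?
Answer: 10*I*√58/3 ≈ 25.386*I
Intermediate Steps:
A = -9 (A = -8 - 1 = -9)
x(v, q) = √(-9 + q + v) (x(v, q) = √(-9 + (q + v)) = √(-9 + q + v))
x(3, (11 - 3)/(-10 - 8))*10 = √(-9 + (11 - 3)/(-10 - 8) + 3)*10 = √(-9 + 8/(-18) + 3)*10 = √(-9 + 8*(-1/18) + 3)*10 = √(-9 - 4/9 + 3)*10 = √(-58/9)*10 = (I*√58/3)*10 = 10*I*√58/3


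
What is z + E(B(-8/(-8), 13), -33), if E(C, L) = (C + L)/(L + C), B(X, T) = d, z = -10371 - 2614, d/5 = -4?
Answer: -12984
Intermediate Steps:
d = -20 (d = 5*(-4) = -20)
z = -12985
B(X, T) = -20
E(C, L) = 1 (E(C, L) = (C + L)/(C + L) = 1)
z + E(B(-8/(-8), 13), -33) = -12985 + 1 = -12984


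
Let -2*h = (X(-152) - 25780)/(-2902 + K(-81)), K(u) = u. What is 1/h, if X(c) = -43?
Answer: -5966/25823 ≈ -0.23103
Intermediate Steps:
h = -25823/5966 (h = -(-43 - 25780)/(2*(-2902 - 81)) = -(-25823)/(2*(-2983)) = -(-25823)*(-1)/(2*2983) = -½*25823/2983 = -25823/5966 ≈ -4.3284)
1/h = 1/(-25823/5966) = -5966/25823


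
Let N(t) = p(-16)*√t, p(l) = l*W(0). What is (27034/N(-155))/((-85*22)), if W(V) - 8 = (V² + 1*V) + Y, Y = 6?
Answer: -1931*I*√155/4637600 ≈ -0.0051839*I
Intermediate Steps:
W(V) = 14 + V + V² (W(V) = 8 + ((V² + 1*V) + 6) = 8 + ((V² + V) + 6) = 8 + ((V + V²) + 6) = 8 + (6 + V + V²) = 14 + V + V²)
p(l) = 14*l (p(l) = l*(14 + 0 + 0²) = l*(14 + 0 + 0) = l*14 = 14*l)
N(t) = -224*√t (N(t) = (14*(-16))*√t = -224*√t)
(27034/N(-155))/((-85*22)) = (27034/((-224*I*√155)))/((-85*22)) = (27034/((-224*I*√155)))/(-1870) = (27034/((-224*I*√155)))*(-1/1870) = (27034*(I*√155/34720))*(-1/1870) = (1931*I*√155/2480)*(-1/1870) = -1931*I*√155/4637600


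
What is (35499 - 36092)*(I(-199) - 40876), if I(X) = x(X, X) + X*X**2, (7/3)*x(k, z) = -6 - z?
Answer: 32881699378/7 ≈ 4.6974e+9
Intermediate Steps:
x(k, z) = -18/7 - 3*z/7 (x(k, z) = 3*(-6 - z)/7 = -18/7 - 3*z/7)
I(X) = -18/7 + X**3 - 3*X/7 (I(X) = (-18/7 - 3*X/7) + X*X**2 = (-18/7 - 3*X/7) + X**3 = -18/7 + X**3 - 3*X/7)
(35499 - 36092)*(I(-199) - 40876) = (35499 - 36092)*((-18/7 + (-199)**3 - 3/7*(-199)) - 40876) = -593*((-18/7 - 7880599 + 597/7) - 40876) = -593*(-55163614/7 - 40876) = -593*(-55449746/7) = 32881699378/7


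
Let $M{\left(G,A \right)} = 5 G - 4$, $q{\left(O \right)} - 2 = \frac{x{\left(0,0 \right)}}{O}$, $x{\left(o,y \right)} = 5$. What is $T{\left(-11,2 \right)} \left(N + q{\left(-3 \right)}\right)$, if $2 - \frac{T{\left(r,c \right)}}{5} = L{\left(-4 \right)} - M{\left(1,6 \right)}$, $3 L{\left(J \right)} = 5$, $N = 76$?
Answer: $\frac{4580}{9} \approx 508.89$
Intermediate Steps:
$q{\left(O \right)} = 2 + \frac{5}{O}$
$M{\left(G,A \right)} = -4 + 5 G$
$L{\left(J \right)} = \frac{5}{3}$ ($L{\left(J \right)} = \frac{1}{3} \cdot 5 = \frac{5}{3}$)
$T{\left(r,c \right)} = \frac{20}{3}$ ($T{\left(r,c \right)} = 10 - 5 \left(\frac{5}{3} - \left(-4 + 5 \cdot 1\right)\right) = 10 - 5 \left(\frac{5}{3} - \left(-4 + 5\right)\right) = 10 - 5 \left(\frac{5}{3} - 1\right) = 10 - \frac{10}{3} = \frac{20}{3}$)
$T{\left(-11,2 \right)} \left(N + q{\left(-3 \right)}\right) = \frac{20 \left(76 + \left(2 + \frac{5}{-3}\right)\right)}{3} = \frac{20 \left(76 + \left(2 + 5 \left(- \frac{1}{3}\right)\right)\right)}{3} = \frac{20 \left(76 + \left(2 - \frac{5}{3}\right)\right)}{3} = \frac{20 \left(76 + \frac{1}{3}\right)}{3} = \frac{20}{3} \cdot \frac{229}{3} = \frac{4580}{9}$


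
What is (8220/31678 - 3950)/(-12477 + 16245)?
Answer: -15639985/14920338 ≈ -1.0482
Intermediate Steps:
(8220/31678 - 3950)/(-12477 + 16245) = (8220*(1/31678) - 3950)/3768 = (4110/15839 - 3950)*(1/3768) = -62559940/15839*1/3768 = -15639985/14920338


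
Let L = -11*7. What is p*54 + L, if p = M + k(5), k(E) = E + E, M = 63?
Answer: 3865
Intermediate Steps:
k(E) = 2*E
L = -77
p = 73 (p = 63 + 2*5 = 63 + 10 = 73)
p*54 + L = 73*54 - 77 = 3942 - 77 = 3865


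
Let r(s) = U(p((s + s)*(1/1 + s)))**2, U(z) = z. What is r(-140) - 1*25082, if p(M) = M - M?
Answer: -25082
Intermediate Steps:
p(M) = 0
r(s) = 0 (r(s) = 0**2 = 0)
r(-140) - 1*25082 = 0 - 1*25082 = 0 - 25082 = -25082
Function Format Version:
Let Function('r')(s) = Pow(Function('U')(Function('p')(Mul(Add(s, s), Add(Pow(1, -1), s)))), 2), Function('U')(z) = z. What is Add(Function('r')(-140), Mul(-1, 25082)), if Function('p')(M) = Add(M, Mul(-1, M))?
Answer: -25082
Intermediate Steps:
Function('p')(M) = 0
Function('r')(s) = 0 (Function('r')(s) = Pow(0, 2) = 0)
Add(Function('r')(-140), Mul(-1, 25082)) = Add(0, Mul(-1, 25082)) = Add(0, -25082) = -25082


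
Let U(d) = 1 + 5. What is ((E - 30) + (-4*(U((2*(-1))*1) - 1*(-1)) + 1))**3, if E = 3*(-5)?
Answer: -373248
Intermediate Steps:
U(d) = 6
E = -15
((E - 30) + (-4*(U((2*(-1))*1) - 1*(-1)) + 1))**3 = ((-15 - 30) + (-4*(6 - 1*(-1)) + 1))**3 = (-45 + (-4*(6 + 1) + 1))**3 = (-45 + (-4*7 + 1))**3 = (-45 + (-28 + 1))**3 = (-45 - 27)**3 = (-72)**3 = -373248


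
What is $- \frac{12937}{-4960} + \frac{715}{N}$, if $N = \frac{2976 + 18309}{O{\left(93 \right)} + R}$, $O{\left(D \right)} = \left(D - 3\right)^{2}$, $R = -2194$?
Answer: $\frac{385825499}{1919520} \approx 201.0$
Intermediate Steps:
$O{\left(D \right)} = \left(-3 + D\right)^{2}$
$N = \frac{21285}{5906}$ ($N = \frac{2976 + 18309}{\left(-3 + 93\right)^{2} - 2194} = \frac{21285}{90^{2} - 2194} = \frac{21285}{8100 - 2194} = \frac{21285}{5906} \approx 3.604$)
$- \frac{12937}{-4960} + \frac{715}{N} = - \frac{12937}{-4960} + \frac{715}{\frac{21285}{5906}} = \left(-12937\right) \left(- \frac{1}{4960}\right) + 715 \cdot \frac{5906}{21285} = \frac{12937}{4960} + \frac{76778}{387} = \frac{385825499}{1919520}$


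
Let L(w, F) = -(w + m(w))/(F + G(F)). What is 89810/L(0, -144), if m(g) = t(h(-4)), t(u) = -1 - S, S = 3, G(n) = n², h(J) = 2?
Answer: 462341880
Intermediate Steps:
t(u) = -4 (t(u) = -1 - 1*3 = -1 - 3 = -4)
m(g) = -4
L(w, F) = -(-4 + w)/(F + F²) (L(w, F) = -(w - 4)/(F + F²) = -(-4 + w)/(F + F²))
89810/L(0, -144) = 89810/(((4 - 1*0)/((-144)*(1 - 144)))) = 89810/((-1/144*(4 + 0)/(-143))) = 89810/((-1/144*(-1/143)*4)) = 89810/(1/5148) = 89810*5148 = 462341880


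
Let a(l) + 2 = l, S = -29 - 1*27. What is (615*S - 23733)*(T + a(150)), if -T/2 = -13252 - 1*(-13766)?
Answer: 51192240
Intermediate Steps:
S = -56 (S = -29 - 27 = -56)
a(l) = -2 + l
T = -1028 (T = -2*(-13252 - 1*(-13766)) = -2*(-13252 + 13766) = -2*514 = -1028)
(615*S - 23733)*(T + a(150)) = (615*(-56) - 23733)*(-1028 + (-2 + 150)) = (-34440 - 23733)*(-1028 + 148) = -58173*(-880) = 51192240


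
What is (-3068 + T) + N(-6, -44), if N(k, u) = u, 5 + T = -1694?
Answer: -4811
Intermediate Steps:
T = -1699 (T = -5 - 1694 = -1699)
(-3068 + T) + N(-6, -44) = (-3068 - 1699) - 44 = -4767 - 44 = -4811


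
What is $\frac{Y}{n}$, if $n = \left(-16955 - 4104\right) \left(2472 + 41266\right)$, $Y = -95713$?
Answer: $\frac{95713}{921078542} \approx 0.00010391$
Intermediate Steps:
$n = -921078542$ ($n = \left(-21059\right) 43738 = -921078542$)
$\frac{Y}{n} = - \frac{95713}{-921078542} = \left(-95713\right) \left(- \frac{1}{921078542}\right) = \frac{95713}{921078542}$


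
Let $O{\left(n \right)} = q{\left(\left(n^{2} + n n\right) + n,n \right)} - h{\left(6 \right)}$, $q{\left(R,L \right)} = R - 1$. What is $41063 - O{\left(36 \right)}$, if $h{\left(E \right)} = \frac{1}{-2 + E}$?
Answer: $\frac{153745}{4} \approx 38436.0$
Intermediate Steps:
$q{\left(R,L \right)} = -1 + R$ ($q{\left(R,L \right)} = R - 1 = -1 + R$)
$O{\left(n \right)} = - \frac{5}{4} + n + 2 n^{2}$ ($O{\left(n \right)} = \left(-1 + \left(\left(n^{2} + n n\right) + n\right)\right) - \frac{1}{-2 + 6} = \left(-1 + \left(\left(n^{2} + n^{2}\right) + n\right)\right) - \frac{1}{4} = \left(-1 + \left(2 n^{2} + n\right)\right) - \frac{1}{4} = \left(-1 + \left(n + 2 n^{2}\right)\right) - \frac{1}{4} = \left(-1 + n + 2 n^{2}\right) - \frac{1}{4} = - \frac{5}{4} + n + 2 n^{2}$)
$41063 - O{\left(36 \right)} = 41063 - \left(- \frac{5}{4} + 36 + 2 \cdot 36^{2}\right) = 41063 - \left(- \frac{5}{4} + 36 + 2 \cdot 1296\right) = 41063 - \left(- \frac{5}{4} + 36 + 2592\right) = 41063 - \frac{10507}{4} = \frac{153745}{4}$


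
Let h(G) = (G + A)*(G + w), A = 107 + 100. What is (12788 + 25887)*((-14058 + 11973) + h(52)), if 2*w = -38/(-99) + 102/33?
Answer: 45306408875/99 ≈ 4.5764e+8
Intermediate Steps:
A = 207
w = 172/99 (w = (-38/(-99) + 102/33)/2 = (-38*(-1/99) + 102*(1/33))/2 = (38/99 + 34/11)/2 = (1/2)*(344/99) = 172/99 ≈ 1.7374)
h(G) = (207 + G)*(172/99 + G) (h(G) = (G + 207)*(G + 172/99) = (207 + G)*(172/99 + G))
(12788 + 25887)*((-14058 + 11973) + h(52)) = (12788 + 25887)*((-14058 + 11973) + (3956/11 + 52**2 + (20665/99)*52)) = 38675*(-2085 + (3956/11 + 2704 + 1074580/99)) = 38675*(-2085 + 1377880/99) = 38675*(1171465/99) = 45306408875/99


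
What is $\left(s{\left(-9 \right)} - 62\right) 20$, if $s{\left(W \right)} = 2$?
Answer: $-1200$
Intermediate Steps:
$\left(s{\left(-9 \right)} - 62\right) 20 = \left(2 - 62\right) 20 = \left(-60\right) 20 = -1200$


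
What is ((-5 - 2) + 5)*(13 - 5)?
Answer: -16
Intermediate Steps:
((-5 - 2) + 5)*(13 - 5) = (-7 + 5)*8 = -2*8 = -16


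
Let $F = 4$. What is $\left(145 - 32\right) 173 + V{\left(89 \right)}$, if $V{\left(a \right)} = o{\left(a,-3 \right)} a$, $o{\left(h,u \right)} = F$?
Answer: $19905$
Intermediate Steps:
$o{\left(h,u \right)} = 4$
$V{\left(a \right)} = 4 a$
$\left(145 - 32\right) 173 + V{\left(89 \right)} = \left(145 - 32\right) 173 + 4 \cdot 89 = 113 \cdot 173 + 356 = 19549 + 356 = 19905$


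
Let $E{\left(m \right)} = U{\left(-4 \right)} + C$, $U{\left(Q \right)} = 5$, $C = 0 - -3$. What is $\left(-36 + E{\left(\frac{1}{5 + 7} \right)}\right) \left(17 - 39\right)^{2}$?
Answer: $-13552$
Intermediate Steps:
$C = 3$ ($C = 0 + 3 = 3$)
$E{\left(m \right)} = 8$ ($E{\left(m \right)} = 5 + 3 = 8$)
$\left(-36 + E{\left(\frac{1}{5 + 7} \right)}\right) \left(17 - 39\right)^{2} = \left(-36 + 8\right) \left(17 - 39\right)^{2} = - 28 \left(-22\right)^{2} = \left(-28\right) 484 = -13552$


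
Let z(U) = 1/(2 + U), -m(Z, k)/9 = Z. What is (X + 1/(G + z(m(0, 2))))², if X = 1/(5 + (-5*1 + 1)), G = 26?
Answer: 3025/2809 ≈ 1.0769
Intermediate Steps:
m(Z, k) = -9*Z
X = 1 (X = 1/(5 + (-5 + 1)) = 1/(5 - 4) = 1/1 = 1)
(X + 1/(G + z(m(0, 2))))² = (1 + 1/(26 + 1/(2 - 9*0)))² = (1 + 1/(26 + 1/(2 + 0)))² = (1 + 1/(26 + 1/2))² = (1 + 1/(26 + ½))² = (1 + 1/(53/2))² = (1 + 2/53)² = (55/53)² = 3025/2809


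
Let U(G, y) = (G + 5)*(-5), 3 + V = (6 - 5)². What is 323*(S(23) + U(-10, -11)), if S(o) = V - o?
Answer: 0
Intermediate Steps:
V = -2 (V = -3 + (6 - 5)² = -3 + 1² = -3 + 1 = -2)
U(G, y) = -25 - 5*G (U(G, y) = (5 + G)*(-5) = -25 - 5*G)
S(o) = -2 - o
323*(S(23) + U(-10, -11)) = 323*((-2 - 1*23) + (-25 - 5*(-10))) = 323*((-2 - 23) + (-25 + 50)) = 323*(-25 + 25) = 323*0 = 0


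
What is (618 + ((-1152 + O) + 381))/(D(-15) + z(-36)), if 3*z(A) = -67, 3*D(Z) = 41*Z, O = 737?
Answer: -876/341 ≈ -2.5689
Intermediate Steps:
D(Z) = 41*Z/3 (D(Z) = (41*Z)/3 = 41*Z/3)
z(A) = -67/3 (z(A) = (⅓)*(-67) = -67/3)
(618 + ((-1152 + O) + 381))/(D(-15) + z(-36)) = (618 + ((-1152 + 737) + 381))/((41/3)*(-15) - 67/3) = (618 + (-415 + 381))/(-205 - 67/3) = (618 - 34)/(-682/3) = 584*(-3/682) = -876/341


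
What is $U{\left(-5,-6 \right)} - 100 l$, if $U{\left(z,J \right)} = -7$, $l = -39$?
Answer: $3893$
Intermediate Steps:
$U{\left(-5,-6 \right)} - 100 l = -7 - -3900 = -7 + 3900 = 3893$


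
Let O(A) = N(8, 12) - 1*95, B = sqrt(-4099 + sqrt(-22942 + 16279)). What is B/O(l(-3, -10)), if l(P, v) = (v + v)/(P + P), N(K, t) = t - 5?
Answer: -sqrt(-4099 + I*sqrt(6663))/88 ≈ -0.0072437 - 0.72758*I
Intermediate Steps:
N(K, t) = -5 + t
l(P, v) = v/P (l(P, v) = (2*v)/((2*P)) = (2*v)*(1/(2*P)) = v/P)
B = sqrt(-4099 + I*sqrt(6663)) (B = sqrt(-4099 + sqrt(-6663)) = sqrt(-4099 + I*sqrt(6663)) ≈ 0.6375 + 64.027*I)
O(A) = -88 (O(A) = (-5 + 12) - 1*95 = 7 - 95 = -88)
B/O(l(-3, -10)) = sqrt(-4099 + I*sqrt(6663))/(-88) = sqrt(-4099 + I*sqrt(6663))*(-1/88) = -sqrt(-4099 + I*sqrt(6663))/88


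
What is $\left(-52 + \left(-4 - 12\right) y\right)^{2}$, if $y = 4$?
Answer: $13456$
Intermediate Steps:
$\left(-52 + \left(-4 - 12\right) y\right)^{2} = \left(-52 + \left(-4 - 12\right) 4\right)^{2} = \left(-52 - 64\right)^{2} = \left(-116\right)^{2} = 13456$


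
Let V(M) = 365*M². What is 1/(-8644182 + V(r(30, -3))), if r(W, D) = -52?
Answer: -1/7657222 ≈ -1.3060e-7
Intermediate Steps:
1/(-8644182 + V(r(30, -3))) = 1/(-8644182 + 365*(-52)²) = 1/(-8644182 + 365*2704) = 1/(-8644182 + 986960) = 1/(-7657222) = -1/7657222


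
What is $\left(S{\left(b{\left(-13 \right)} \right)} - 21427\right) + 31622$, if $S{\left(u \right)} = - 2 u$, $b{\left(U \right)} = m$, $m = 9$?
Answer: $10177$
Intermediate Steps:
$b{\left(U \right)} = 9$
$\left(S{\left(b{\left(-13 \right)} \right)} - 21427\right) + 31622 = \left(\left(-2\right) 9 - 21427\right) + 31622 = \left(-18 - 21427\right) + 31622 = -21445 + 31622 = 10177$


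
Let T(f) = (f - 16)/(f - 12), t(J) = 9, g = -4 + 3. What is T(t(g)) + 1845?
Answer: 5542/3 ≈ 1847.3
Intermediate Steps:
g = -1
T(f) = (-16 + f)/(-12 + f)
T(t(g)) + 1845 = (-16 + 9)/(-12 + 9) + 1845 = -7/(-3) + 1845 = -1/3*(-7) + 1845 = 7/3 + 1845 = 5542/3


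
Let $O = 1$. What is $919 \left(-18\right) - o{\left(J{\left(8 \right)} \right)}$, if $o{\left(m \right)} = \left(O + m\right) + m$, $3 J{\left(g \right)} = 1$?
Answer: $- \frac{49631}{3} \approx -16544.0$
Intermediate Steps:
$J{\left(g \right)} = \frac{1}{3}$ ($J{\left(g \right)} = \frac{1}{3} \cdot 1 = \frac{1}{3}$)
$o{\left(m \right)} = 1 + 2 m$ ($o{\left(m \right)} = \left(1 + m\right) + m = 1 + 2 m$)
$919 \left(-18\right) - o{\left(J{\left(8 \right)} \right)} = 919 \left(-18\right) - \left(1 + 2 \cdot \frac{1}{3}\right) = -16542 - \left(1 + \frac{2}{3}\right) = -16542 - \frac{5}{3} = - \frac{49631}{3}$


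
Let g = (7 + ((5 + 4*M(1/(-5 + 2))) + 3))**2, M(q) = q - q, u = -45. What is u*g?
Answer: -10125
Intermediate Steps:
M(q) = 0
g = 225 (g = (7 + ((5 + 4*0) + 3))**2 = (7 + ((5 + 0) + 3))**2 = (7 + (5 + 3))**2 = (7 + 8)**2 = 15**2 = 225)
u*g = -45*225 = -10125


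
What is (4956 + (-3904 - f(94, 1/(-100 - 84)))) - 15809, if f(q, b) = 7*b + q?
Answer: -2732577/184 ≈ -14851.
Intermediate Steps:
f(q, b) = q + 7*b
(4956 + (-3904 - f(94, 1/(-100 - 84)))) - 15809 = (4956 + (-3904 - (94 + 7/(-100 - 84)))) - 15809 = (4956 + (-3904 - (94 + 7/(-184)))) - 15809 = (4956 + (-3904 - (94 + 7*(-1/184)))) - 15809 = (4956 + (-3904 - (94 - 7/184))) - 15809 = (4956 + (-3904 - 1*17289/184)) - 15809 = (4956 + (-3904 - 17289/184)) - 15809 = (4956 - 735625/184) - 15809 = 176279/184 - 15809 = -2732577/184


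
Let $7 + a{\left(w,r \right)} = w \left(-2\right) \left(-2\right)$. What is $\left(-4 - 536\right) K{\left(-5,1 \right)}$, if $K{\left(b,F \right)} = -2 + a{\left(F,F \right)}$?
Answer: $2700$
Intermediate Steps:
$a{\left(w,r \right)} = -7 + 4 w$ ($a{\left(w,r \right)} = -7 + w \left(-2\right) \left(-2\right) = -7 + - 2 w \left(-2\right) = -7 + 4 w$)
$K{\left(b,F \right)} = -9 + 4 F$ ($K{\left(b,F \right)} = -2 + \left(-7 + 4 F\right) = -9 + 4 F$)
$\left(-4 - 536\right) K{\left(-5,1 \right)} = \left(-4 - 536\right) \left(-9 + 4 \cdot 1\right) = - 540 \left(-9 + 4\right) = \left(-540\right) \left(-5\right) = 2700$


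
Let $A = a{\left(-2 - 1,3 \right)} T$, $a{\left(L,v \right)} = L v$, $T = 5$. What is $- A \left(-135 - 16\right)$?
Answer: $-6795$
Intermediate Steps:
$A = -45$ ($A = \left(-2 - 1\right) 3 \cdot 5 = \left(-3\right) 3 \cdot 5 = \left(-9\right) 5 = -45$)
$- A \left(-135 - 16\right) = - \left(-45\right) \left(-135 - 16\right) = - \left(-45\right) \left(-151\right) = \left(-1\right) 6795 = -6795$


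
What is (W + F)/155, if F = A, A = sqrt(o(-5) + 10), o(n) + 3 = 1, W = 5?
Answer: 1/31 + 2*sqrt(2)/155 ≈ 0.050506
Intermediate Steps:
o(n) = -2 (o(n) = -3 + 1 = -2)
A = 2*sqrt(2) (A = sqrt(-2 + 10) = sqrt(8) = 2*sqrt(2) ≈ 2.8284)
F = 2*sqrt(2) ≈ 2.8284
(W + F)/155 = (5 + 2*sqrt(2))/155 = (5 + 2*sqrt(2))*(1/155) = 1/31 + 2*sqrt(2)/155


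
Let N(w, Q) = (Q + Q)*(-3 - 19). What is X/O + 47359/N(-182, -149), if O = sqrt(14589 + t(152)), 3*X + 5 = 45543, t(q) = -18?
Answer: 47359/6556 + 45538*sqrt(1619)/14571 ≈ 132.97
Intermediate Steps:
N(w, Q) = -44*Q (N(w, Q) = (2*Q)*(-22) = -44*Q)
X = 45538/3 (X = -5/3 + (1/3)*45543 = -5/3 + 15181 = 45538/3 ≈ 15179.)
O = 3*sqrt(1619) (O = sqrt(14589 - 18) = sqrt(14571) = 3*sqrt(1619) ≈ 120.71)
X/O + 47359/N(-182, -149) = 45538/(3*((3*sqrt(1619)))) + 47359/((-44*(-149))) = 45538*(sqrt(1619)/4857)/3 + 47359/6556 = 45538*sqrt(1619)/14571 + 47359*(1/6556) = 45538*sqrt(1619)/14571 + 47359/6556 = 47359/6556 + 45538*sqrt(1619)/14571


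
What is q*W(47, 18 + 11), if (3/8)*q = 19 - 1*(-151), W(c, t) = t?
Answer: 39440/3 ≈ 13147.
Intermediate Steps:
q = 1360/3 (q = 8*(19 - 1*(-151))/3 = 8*(19 + 151)/3 = (8/3)*170 = 1360/3 ≈ 453.33)
q*W(47, 18 + 11) = 1360*(18 + 11)/3 = (1360/3)*29 = 39440/3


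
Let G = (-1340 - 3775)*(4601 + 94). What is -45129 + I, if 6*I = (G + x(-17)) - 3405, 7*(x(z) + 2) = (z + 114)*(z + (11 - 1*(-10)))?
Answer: -85011677/21 ≈ -4.0482e+6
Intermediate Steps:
G = -24014925 (G = -5115*4695 = -24014925)
x(z) = -2 + (21 + z)*(114 + z)/7 (x(z) = -2 + ((z + 114)*(z + (11 - 1*(-10))))/7 = -2 + ((114 + z)*(z + (11 + 10)))/7 = -2 + ((114 + z)*(z + 21))/7 = -2 + ((114 + z)*(21 + z))/7 = -2 + ((21 + z)*(114 + z))/7 = -2 + (21 + z)*(114 + z)/7)
I = -84063968/21 (I = ((-24014925 + (340 + (⅐)*(-17)² + (135/7)*(-17))) - 3405)/6 = ((-24014925 + (340 + (⅐)*289 - 2295/7)) - 3405)/6 = ((-24014925 + (340 + 289/7 - 2295/7)) - 3405)/6 = ((-24014925 + 374/7) - 3405)/6 = (-168104101/7 - 3405)/6 = (⅙)*(-168127936/7) = -84063968/21 ≈ -4.0030e+6)
-45129 + I = -45129 - 84063968/21 = -85011677/21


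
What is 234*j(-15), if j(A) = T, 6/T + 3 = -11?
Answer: -702/7 ≈ -100.29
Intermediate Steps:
T = -3/7 (T = 6/(-3 - 11) = 6/(-14) = 6*(-1/14) = -3/7 ≈ -0.42857)
j(A) = -3/7
234*j(-15) = 234*(-3/7) = -702/7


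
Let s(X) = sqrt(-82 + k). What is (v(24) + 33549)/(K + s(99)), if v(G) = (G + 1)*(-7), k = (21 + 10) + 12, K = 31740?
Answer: 353096920/335809213 - 33374*I*sqrt(39)/1007427639 ≈ 1.0515 - 0.00020688*I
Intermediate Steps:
k = 43 (k = 31 + 12 = 43)
v(G) = -7 - 7*G (v(G) = (1 + G)*(-7) = -7 - 7*G)
s(X) = I*sqrt(39) (s(X) = sqrt(-82 + 43) = sqrt(-39) = I*sqrt(39))
(v(24) + 33549)/(K + s(99)) = ((-7 - 7*24) + 33549)/(31740 + I*sqrt(39)) = ((-7 - 168) + 33549)/(31740 + I*sqrt(39)) = (-175 + 33549)/(31740 + I*sqrt(39)) = 33374/(31740 + I*sqrt(39))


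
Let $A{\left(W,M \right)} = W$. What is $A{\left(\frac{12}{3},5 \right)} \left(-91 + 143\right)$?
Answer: $208$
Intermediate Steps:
$A{\left(\frac{12}{3},5 \right)} \left(-91 + 143\right) = \frac{12}{3} \left(-91 + 143\right) = 12 \cdot \frac{1}{3} \cdot 52 = 4 \cdot 52 = 208$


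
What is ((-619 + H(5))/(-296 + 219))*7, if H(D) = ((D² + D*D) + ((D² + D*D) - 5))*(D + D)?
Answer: -331/11 ≈ -30.091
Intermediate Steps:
H(D) = 2*D*(-5 + 4*D²) (H(D) = ((D² + D²) + ((D² + D²) - 5))*(2*D) = (2*D² + (2*D² - 5))*(2*D) = (2*D² + (-5 + 2*D²))*(2*D) = (-5 + 4*D²)*(2*D) = 2*D*(-5 + 4*D²))
((-619 + H(5))/(-296 + 219))*7 = ((-619 + (-10*5 + 8*5³))/(-296 + 219))*7 = ((-619 + (-50 + 8*125))/(-77))*7 = ((-619 + (-50 + 1000))*(-1/77))*7 = ((-619 + 950)*(-1/77))*7 = (331*(-1/77))*7 = -331/77*7 = -331/11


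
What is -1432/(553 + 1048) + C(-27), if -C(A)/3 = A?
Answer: 128249/1601 ≈ 80.106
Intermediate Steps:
C(A) = -3*A
-1432/(553 + 1048) + C(-27) = -1432/(553 + 1048) - 3*(-27) = -1432/1601 + 81 = 128249/1601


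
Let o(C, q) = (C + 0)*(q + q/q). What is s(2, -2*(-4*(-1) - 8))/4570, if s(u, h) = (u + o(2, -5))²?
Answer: 18/2285 ≈ 0.0078775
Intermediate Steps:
o(C, q) = C*(1 + q) (o(C, q) = C*(q + 1) = C*(1 + q))
s(u, h) = (-8 + u)² (s(u, h) = (u + 2*(1 - 5))² = (u + 2*(-4))² = (u - 8)² = (-8 + u)²)
s(2, -2*(-4*(-1) - 8))/4570 = (-8 + 2)²/4570 = (-6)²*(1/4570) = 36*(1/4570) = 18/2285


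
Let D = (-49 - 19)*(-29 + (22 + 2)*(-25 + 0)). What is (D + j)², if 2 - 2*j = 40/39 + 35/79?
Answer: 69465297358415401/37970244 ≈ 1.8295e+9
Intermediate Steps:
j = 1637/6162 (j = 1 - (40/39 + 35/79)/2 = 1 - ½*4525/3081 = 1 - 4525/6162 = 1637/6162 ≈ 0.26566)
D = 42772 (D = -68*(-29 + 24*(-25)) = -68*(-29 - 600) = -68*(-629) = 42772)
(D + j)² = (42772 + 1637/6162)² = (263562701/6162)² = 69465297358415401/37970244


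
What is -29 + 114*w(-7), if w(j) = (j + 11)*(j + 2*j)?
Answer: -9605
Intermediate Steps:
w(j) = 3*j*(11 + j) (w(j) = (11 + j)*(3*j) = 3*j*(11 + j))
-29 + 114*w(-7) = -29 + 114*(3*(-7)*(11 - 7)) = -29 + 114*(3*(-7)*4) = -29 + 114*(-84) = -29 - 9576 = -9605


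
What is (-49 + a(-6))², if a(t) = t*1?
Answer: 3025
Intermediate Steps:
a(t) = t
(-49 + a(-6))² = (-49 - 6)² = (-55)² = 3025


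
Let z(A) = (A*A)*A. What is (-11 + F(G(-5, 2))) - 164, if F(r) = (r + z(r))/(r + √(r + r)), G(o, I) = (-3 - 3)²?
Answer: 20371/17 - 3891*√2/17 ≈ 874.61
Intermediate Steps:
G(o, I) = 36 (G(o, I) = (-6)² = 36)
z(A) = A³ (z(A) = A²*A = A³)
F(r) = (r + r³)/(r + √2*√r) (F(r) = (r + r³)/(r + √(r + r)) = (r + r³)/(r + √(2*r)) = (r + r³)/(r + √2*√r))
(-11 + F(G(-5, 2))) - 164 = (-11 + (36 + 36³)/(36 + √2*√36)) - 164 = (-11 + (36 + 46656)/(36 + √2*6)) - 164 = (-11 + 46692/(36 + 6*√2)) - 164 = -175 + 46692/(36 + 6*√2)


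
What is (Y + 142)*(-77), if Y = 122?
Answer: -20328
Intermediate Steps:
(Y + 142)*(-77) = (122 + 142)*(-77) = 264*(-77) = -20328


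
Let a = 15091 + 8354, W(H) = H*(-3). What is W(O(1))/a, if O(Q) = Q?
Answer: -1/7815 ≈ -0.00012796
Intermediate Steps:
W(H) = -3*H
a = 23445
W(O(1))/a = -3*1/23445 = -1/7815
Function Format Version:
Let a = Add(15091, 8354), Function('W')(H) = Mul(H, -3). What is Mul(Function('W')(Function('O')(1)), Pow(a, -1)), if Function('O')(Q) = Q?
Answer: Rational(-1, 7815) ≈ -0.00012796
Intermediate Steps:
Function('W')(H) = Mul(-3, H)
a = 23445
Mul(Function('W')(Function('O')(1)), Pow(a, -1)) = Mul(Mul(-3, 1), Pow(23445, -1)) = Mul(-3, Rational(1, 23445)) = Rational(-1, 7815)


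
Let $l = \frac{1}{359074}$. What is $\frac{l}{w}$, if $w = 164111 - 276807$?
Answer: $- \frac{1}{40466203504} \approx -2.4712 \cdot 10^{-11}$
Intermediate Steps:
$l = \frac{1}{359074} \approx 2.7849 \cdot 10^{-6}$
$w = -112696$ ($w = 164111 - 276807 = -112696$)
$\frac{l}{w} = \frac{1}{359074 \left(-112696\right)} = \frac{1}{359074} \left(- \frac{1}{112696}\right) = - \frac{1}{40466203504}$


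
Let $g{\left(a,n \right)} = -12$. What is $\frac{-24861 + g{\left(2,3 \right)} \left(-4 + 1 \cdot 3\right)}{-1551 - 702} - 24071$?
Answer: $- \frac{18069038}{751} \approx -24060.0$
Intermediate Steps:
$\frac{-24861 + g{\left(2,3 \right)} \left(-4 + 1 \cdot 3\right)}{-1551 - 702} - 24071 = \frac{-24861 - 12 \left(-4 + 1 \cdot 3\right)}{-1551 - 702} - 24071 = \frac{-24861 - 12 \left(-4 + 3\right)}{-1551 - 702} - 24071 = \frac{-24861 - -12}{-2253} - 24071 = \left(-24861 + 12\right) \left(- \frac{1}{2253}\right) - 24071 = \left(-24849\right) \left(- \frac{1}{2253}\right) - 24071 = \frac{8283}{751} - 24071 = - \frac{18069038}{751}$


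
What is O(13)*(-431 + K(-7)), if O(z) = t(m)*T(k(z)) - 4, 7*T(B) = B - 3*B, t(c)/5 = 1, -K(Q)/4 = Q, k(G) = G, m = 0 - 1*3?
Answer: 63674/7 ≈ 9096.3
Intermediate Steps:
m = -3 (m = 0 - 3 = -3)
K(Q) = -4*Q
t(c) = 5 (t(c) = 5*1 = 5)
T(B) = -2*B/7 (T(B) = (B - 3*B)/7 = (-2*B)/7 = -2*B/7)
O(z) = -4 - 10*z/7 (O(z) = 5*(-2*z/7) - 4 = -10*z/7 - 4 = -4 - 10*z/7)
O(13)*(-431 + K(-7)) = (-4 - 10/7*13)*(-431 - 4*(-7)) = (-4 - 130/7)*(-431 + 28) = -158/7*(-403) = 63674/7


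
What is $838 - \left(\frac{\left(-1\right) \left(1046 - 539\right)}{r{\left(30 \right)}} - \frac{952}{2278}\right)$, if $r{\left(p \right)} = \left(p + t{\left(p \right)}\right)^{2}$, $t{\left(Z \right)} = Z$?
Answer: $\frac{67420123}{80400} \approx 838.56$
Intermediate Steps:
$r{\left(p \right)} = 4 p^{2}$ ($r{\left(p \right)} = \left(p + p\right)^{2} = \left(2 p\right)^{2} = 4 p^{2}$)
$838 - \left(\frac{\left(-1\right) \left(1046 - 539\right)}{r{\left(30 \right)}} - \frac{952}{2278}\right) = 838 - \left(\frac{\left(-1\right) \left(1046 - 539\right)}{4 \cdot 30^{2}} - \frac{952}{2278}\right) = 838 - \left(\frac{\left(-1\right) \left(1046 - 539\right)}{4 \cdot 900} - \frac{28}{67}\right) = 838 - \left(\frac{\left(-1\right) 507}{3600} - \frac{28}{67}\right) = 838 - \left(\left(-507\right) \frac{1}{3600} - \frac{28}{67}\right) = 838 - \left(- \frac{169}{1200} - \frac{28}{67}\right) = 838 - - \frac{44923}{80400} = 838 + \frac{44923}{80400} = \frac{67420123}{80400}$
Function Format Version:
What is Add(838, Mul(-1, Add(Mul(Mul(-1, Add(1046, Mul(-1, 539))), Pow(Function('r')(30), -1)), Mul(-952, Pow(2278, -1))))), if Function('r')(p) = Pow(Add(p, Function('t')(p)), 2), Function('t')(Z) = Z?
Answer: Rational(67420123, 80400) ≈ 838.56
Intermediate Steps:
Function('r')(p) = Mul(4, Pow(p, 2)) (Function('r')(p) = Pow(Add(p, p), 2) = Pow(Mul(2, p), 2) = Mul(4, Pow(p, 2)))
Add(838, Mul(-1, Add(Mul(Mul(-1, Add(1046, Mul(-1, 539))), Pow(Function('r')(30), -1)), Mul(-952, Pow(2278, -1))))) = Add(838, Mul(-1, Add(Mul(Mul(-1, Add(1046, Mul(-1, 539))), Pow(Mul(4, Pow(30, 2)), -1)), Mul(-952, Pow(2278, -1))))) = Add(838, Mul(-1, Add(Mul(Mul(-1, Add(1046, -539)), Pow(Mul(4, 900), -1)), Mul(-952, Rational(1, 2278))))) = Add(838, Mul(-1, Add(Mul(Mul(-1, 507), Pow(3600, -1)), Rational(-28, 67)))) = Add(838, Mul(-1, Add(Mul(-507, Rational(1, 3600)), Rational(-28, 67)))) = Add(838, Mul(-1, Add(Rational(-169, 1200), Rational(-28, 67)))) = Add(838, Mul(-1, Rational(-44923, 80400))) = Add(838, Rational(44923, 80400)) = Rational(67420123, 80400)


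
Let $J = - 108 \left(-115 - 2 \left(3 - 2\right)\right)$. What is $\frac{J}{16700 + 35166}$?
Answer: $\frac{6318}{25933} \approx 0.24363$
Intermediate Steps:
$J = 12636$ ($J = - 108 \left(-115 - 2\right) = \left(-108\right) \left(-117\right) = 12636$)
$\frac{J}{16700 + 35166} = \frac{12636}{16700 + 35166} = \frac{12636}{51866} = 12636 \cdot \frac{1}{51866} = \frac{6318}{25933}$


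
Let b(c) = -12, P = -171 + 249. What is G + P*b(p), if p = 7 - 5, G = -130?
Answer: -1066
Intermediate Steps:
p = 2
P = 78
G + P*b(p) = -130 + 78*(-12) = -130 - 936 = -1066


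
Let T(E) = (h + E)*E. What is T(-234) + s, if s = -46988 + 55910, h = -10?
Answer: 66018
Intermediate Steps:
s = 8922
T(E) = E*(-10 + E) (T(E) = (-10 + E)*E = E*(-10 + E))
T(-234) + s = -234*(-10 - 234) + 8922 = -234*(-244) + 8922 = 57096 + 8922 = 66018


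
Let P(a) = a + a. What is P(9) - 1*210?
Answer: -192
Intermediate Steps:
P(a) = 2*a
P(9) - 1*210 = 2*9 - 1*210 = 18 - 210 = -192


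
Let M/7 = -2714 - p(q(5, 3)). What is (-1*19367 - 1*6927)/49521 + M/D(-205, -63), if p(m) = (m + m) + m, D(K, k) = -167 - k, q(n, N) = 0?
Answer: 469032691/2575092 ≈ 182.14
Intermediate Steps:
p(m) = 3*m (p(m) = 2*m + m = 3*m)
M = -18998 (M = 7*(-2714 - 3*0) = 7*(-2714 - 1*0) = 7*(-2714 + 0) = 7*(-2714) = -18998)
(-1*19367 - 1*6927)/49521 + M/D(-205, -63) = (-1*19367 - 1*6927)/49521 - 18998/(-167 - 1*(-63)) = (-19367 - 6927)*(1/49521) - 18998/(-167 + 63) = -26294*1/49521 - 18998/(-104) = -26294/49521 - 18998*(-1/104) = -26294/49521 + 9499/52 = 469032691/2575092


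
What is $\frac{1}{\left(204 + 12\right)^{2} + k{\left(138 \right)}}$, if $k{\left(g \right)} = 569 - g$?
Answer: $\frac{1}{47087} \approx 2.1237 \cdot 10^{-5}$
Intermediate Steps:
$\frac{1}{\left(204 + 12\right)^{2} + k{\left(138 \right)}} = \frac{1}{\left(204 + 12\right)^{2} + \left(569 - 138\right)} = \frac{1}{216^{2} + \left(569 - 138\right)} = \frac{1}{46656 + 431} = \frac{1}{47087}$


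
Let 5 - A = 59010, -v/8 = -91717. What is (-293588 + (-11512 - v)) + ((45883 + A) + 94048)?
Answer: -957910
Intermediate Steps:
v = 733736 (v = -8*(-91717) = 733736)
A = -59005 (A = 5 - 1*59010 = 5 - 59010 = -59005)
(-293588 + (-11512 - v)) + ((45883 + A) + 94048) = (-293588 + (-11512 - 1*733736)) + ((45883 - 59005) + 94048) = (-293588 + (-11512 - 733736)) + (-13122 + 94048) = (-293588 - 745248) + 80926 = -1038836 + 80926 = -957910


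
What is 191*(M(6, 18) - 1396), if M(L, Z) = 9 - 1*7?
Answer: -266254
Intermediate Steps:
M(L, Z) = 2 (M(L, Z) = 9 - 7 = 2)
191*(M(6, 18) - 1396) = 191*(2 - 1396) = 191*(-1394) = -266254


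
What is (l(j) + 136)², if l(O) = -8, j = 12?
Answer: 16384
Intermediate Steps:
(l(j) + 136)² = (-8 + 136)² = 128² = 16384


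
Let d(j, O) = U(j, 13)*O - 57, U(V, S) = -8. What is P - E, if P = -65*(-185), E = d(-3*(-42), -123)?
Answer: 11098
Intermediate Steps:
d(j, O) = -57 - 8*O (d(j, O) = -8*O - 57 = -57 - 8*O)
E = 927 (E = -57 - 8*(-123) = -57 + 984 = 927)
P = 12025
P - E = 12025 - 1*927 = 12025 - 927 = 11098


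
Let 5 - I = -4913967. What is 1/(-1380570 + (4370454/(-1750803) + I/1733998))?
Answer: -72283069057/99791812242345718 ≈ -7.2434e-7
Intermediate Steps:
I = 4913972 (I = 5 - 1*(-4913967) = 5 + 4913967 = 4913972)
1/(-1380570 + (4370454/(-1750803) + I/1733998)) = 1/(-1380570 + (4370454/(-1750803) + 4913972/1733998)) = 1/(-1380570 + (4370454*(-1/1750803) + 4913972*(1/1733998))) = 1/(-1380570 + (-1456818/583601 + 350998/123857)) = 1/(-1380570 + 24405676772/72283069057) = 1/(-99791812242345718/72283069057) = -72283069057/99791812242345718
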